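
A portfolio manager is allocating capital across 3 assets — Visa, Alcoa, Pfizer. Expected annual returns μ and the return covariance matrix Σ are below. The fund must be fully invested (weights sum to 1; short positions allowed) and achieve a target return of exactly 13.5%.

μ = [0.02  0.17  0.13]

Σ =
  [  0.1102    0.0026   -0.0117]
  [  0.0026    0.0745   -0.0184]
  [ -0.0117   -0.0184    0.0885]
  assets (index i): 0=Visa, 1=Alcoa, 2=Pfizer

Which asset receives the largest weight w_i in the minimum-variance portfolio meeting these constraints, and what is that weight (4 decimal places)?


x=Σ⁻¹μ = [0.3380  2.7870  2.0931]
y=Σ⁻¹𝟙 = [10.3940  17.0665  16.2219]
a=μᵀx=0.752651  b=𝟙ᵀx=5.218036  c=𝟙ᵀy=43.682444  D=ac−b²=5.649732
λ₁=(c·0.135−b)/D = (43.682444·0.135−5.218036)/5.649732 = 0.120199
λ₂=(a−b·0.135)/D = (0.752651−5.218036·0.135)/5.649732 = 0.008534
w* = 0.120199·x + 0.008534·y:
  w_0 = 0.120199·0.3380 + 0.008534·10.3940 = 0.1293  (Visa)
  w_1 = 0.120199·2.7870 + 0.008534·17.0665 = 0.4806  (Alcoa)
  w_2 = 0.120199·2.0931 + 0.008534·16.2219 = 0.3900  (Pfizer)
Σw_i=1.0000  μᵀw=0.1350
σ²=wᵀΣw=λ₁·μ_p+λ₂ = 0.120199·0.135 + 0.008534 = 0.024761 ≈ 0.0248

Alcoa (0.4806)


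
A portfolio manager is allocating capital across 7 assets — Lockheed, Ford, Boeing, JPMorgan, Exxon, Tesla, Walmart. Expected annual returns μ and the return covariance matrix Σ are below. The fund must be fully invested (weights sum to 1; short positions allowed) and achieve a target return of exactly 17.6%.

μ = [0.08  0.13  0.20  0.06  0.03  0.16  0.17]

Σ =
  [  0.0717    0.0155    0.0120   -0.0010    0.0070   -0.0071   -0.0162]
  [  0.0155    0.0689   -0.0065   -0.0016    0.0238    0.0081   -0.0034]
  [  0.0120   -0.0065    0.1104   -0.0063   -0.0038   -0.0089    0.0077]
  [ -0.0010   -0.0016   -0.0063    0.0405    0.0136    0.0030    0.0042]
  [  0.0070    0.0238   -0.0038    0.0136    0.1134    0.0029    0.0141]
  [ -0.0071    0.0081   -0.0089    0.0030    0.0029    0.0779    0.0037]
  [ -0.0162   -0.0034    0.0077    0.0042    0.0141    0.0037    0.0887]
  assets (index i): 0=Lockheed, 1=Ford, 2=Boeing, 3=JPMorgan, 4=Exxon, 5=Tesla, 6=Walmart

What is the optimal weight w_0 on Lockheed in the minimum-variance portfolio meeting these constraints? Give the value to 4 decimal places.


u=Σ⁻¹μ = [1.1100  1.9411  1.9095  1.7475  -0.6532  2.0351  1.9641]
v=Σ⁻¹𝟙 = [13.8556  11.5950  9.8767  24.5156  1.1681  12.4876  11.5242]
a=μᵀu=1.467834  b=𝟙ᵀu=10.054243  c=𝟙ᵀv=85.022781  D=ac−b²=23.711551
λ₁=(c·0.176−b)/D = (85.022781·0.176−10.054243)/23.711551 = 0.207062
λ₂=(a−b·0.176)/D = (1.467834−10.054243·0.176)/23.711551 = -0.012724
w* = 0.207062·u + -0.012724·v:
  w_0 = 0.207062·1.1100 + -0.012724·13.8556 = 0.0535  (Lockheed)
  w_1 = 0.207062·1.9411 + -0.012724·11.5950 = 0.2544  (Ford)
  w_2 = 0.207062·1.9095 + -0.012724·9.8767 = 0.2697  (Boeing)
  w_3 = 0.207062·1.7475 + -0.012724·24.5156 = 0.0499  (JPMorgan)
  w_4 = 0.207062·-0.6532 + -0.012724·1.1681 = -0.1501  (Exxon)
  w_5 = 0.207062·2.0351 + -0.012724·12.4876 = 0.2625  (Tesla)
  w_6 = 0.207062·1.9641 + -0.012724·11.5242 = 0.2601  (Walmart)
Σw_i=1.0000  μᵀw=0.1760
σ²=wᵀΣw=λ₁·μ_p+λ₂ = 0.207062·0.176 + -0.012724 = 0.023719 ≈ 0.0237

0.0535


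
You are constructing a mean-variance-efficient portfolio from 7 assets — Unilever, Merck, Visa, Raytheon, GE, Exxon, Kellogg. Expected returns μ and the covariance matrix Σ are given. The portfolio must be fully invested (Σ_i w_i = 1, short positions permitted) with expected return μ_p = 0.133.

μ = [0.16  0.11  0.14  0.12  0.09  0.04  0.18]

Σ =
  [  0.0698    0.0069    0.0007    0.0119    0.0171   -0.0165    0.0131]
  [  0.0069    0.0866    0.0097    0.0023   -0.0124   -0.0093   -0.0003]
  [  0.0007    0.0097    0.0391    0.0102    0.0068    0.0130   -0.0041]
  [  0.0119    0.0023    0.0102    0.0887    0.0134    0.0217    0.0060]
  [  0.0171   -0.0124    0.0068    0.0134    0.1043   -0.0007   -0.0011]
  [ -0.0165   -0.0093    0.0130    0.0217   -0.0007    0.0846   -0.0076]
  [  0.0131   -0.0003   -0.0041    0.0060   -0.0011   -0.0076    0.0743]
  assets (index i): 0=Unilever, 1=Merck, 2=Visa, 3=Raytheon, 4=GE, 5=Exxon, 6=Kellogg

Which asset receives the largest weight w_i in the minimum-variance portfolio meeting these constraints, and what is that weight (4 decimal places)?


Visa (0.2880)

g=Σ⁻¹μ = [1.6774  0.8961  3.2209  0.3787  0.4639  0.5202  2.3377]
h=Σ⁻¹𝟙 = [11.3194  11.2152  17.7041  2.0455  7.8832  13.3206  13.7995]
a=μᵀg=1.346682  b=𝟙ᵀg=9.495025  c=𝟙ᵀh=77.287453  D=ac−b²=13.926103
λ₁=(c·0.133−b)/D = (77.287453·0.133−9.495025)/13.926103 = 0.056312
λ₂=(a−b·0.133)/D = (1.346682−9.495025·0.133)/13.926103 = 0.006021
w* = 0.056312·g + 0.006021·h:
  w_0 = 0.056312·1.6774 + 0.006021·11.3194 = 0.1626  (Unilever)
  w_1 = 0.056312·0.8961 + 0.006021·11.2152 = 0.1180  (Merck)
  w_2 = 0.056312·3.2209 + 0.006021·17.7041 = 0.2880  (Visa)
  w_3 = 0.056312·0.3787 + 0.006021·2.0455 = 0.0336  (Raytheon)
  w_4 = 0.056312·0.4639 + 0.006021·7.8832 = 0.0736  (GE)
  w_5 = 0.056312·0.5202 + 0.006021·13.3206 = 0.1095  (Exxon)
  w_6 = 0.056312·2.3377 + 0.006021·13.7995 = 0.2147  (Kellogg)
Σw_i=1.0000  μᵀw=0.1330
σ²=wᵀΣw=λ₁·μ_p+λ₂ = 0.056312·0.133 + 0.006021 = 0.013510 ≈ 0.0135


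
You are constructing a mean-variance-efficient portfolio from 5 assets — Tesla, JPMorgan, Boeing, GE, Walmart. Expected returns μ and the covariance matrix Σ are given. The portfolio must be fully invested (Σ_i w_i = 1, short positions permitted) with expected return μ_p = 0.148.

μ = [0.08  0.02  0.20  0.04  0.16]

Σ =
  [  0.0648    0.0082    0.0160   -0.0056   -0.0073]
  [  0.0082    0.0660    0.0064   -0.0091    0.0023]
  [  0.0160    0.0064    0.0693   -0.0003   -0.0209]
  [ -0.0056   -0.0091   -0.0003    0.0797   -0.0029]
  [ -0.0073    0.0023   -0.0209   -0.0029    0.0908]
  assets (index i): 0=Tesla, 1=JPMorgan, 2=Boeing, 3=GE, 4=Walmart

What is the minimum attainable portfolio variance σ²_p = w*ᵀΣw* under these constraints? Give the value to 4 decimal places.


x=Σ⁻¹μ = [0.7346  -0.1341  3.5334  0.6482  2.6586]
y=Σ⁻¹𝟙 = [13.1324  13.6861  14.9240  15.6583  15.6576]
a=μᵀx=1.214064  b=𝟙ᵀx=7.440655  c=𝟙ᵀy=73.058322  D=ac−b²=33.334133
λ₁=(c·0.148−b)/D = (73.058322·0.148−7.440655)/33.334133 = 0.101157
λ₂=(a−b·0.148)/D = (1.214064−7.440655·0.148)/33.334133 = 0.003385
w* = 0.101157·x + 0.003385·y:
  w_0 = 0.101157·0.7346 + 0.003385·13.1324 = 0.1188  (Tesla)
  w_1 = 0.101157·-0.1341 + 0.003385·13.6861 = 0.0328  (JPMorgan)
  w_2 = 0.101157·3.5334 + 0.003385·14.9240 = 0.4079  (Boeing)
  w_3 = 0.101157·0.6482 + 0.003385·15.6583 = 0.1186  (GE)
  w_4 = 0.101157·2.6586 + 0.003385·15.6576 = 0.3219  (Walmart)
Σw_i=1.0000  μᵀw=0.1480
σ²=wᵀΣw=λ₁·μ_p+λ₂ = 0.101157·0.148 + 0.003385 = 0.018357 ≈ 0.0184

0.0184


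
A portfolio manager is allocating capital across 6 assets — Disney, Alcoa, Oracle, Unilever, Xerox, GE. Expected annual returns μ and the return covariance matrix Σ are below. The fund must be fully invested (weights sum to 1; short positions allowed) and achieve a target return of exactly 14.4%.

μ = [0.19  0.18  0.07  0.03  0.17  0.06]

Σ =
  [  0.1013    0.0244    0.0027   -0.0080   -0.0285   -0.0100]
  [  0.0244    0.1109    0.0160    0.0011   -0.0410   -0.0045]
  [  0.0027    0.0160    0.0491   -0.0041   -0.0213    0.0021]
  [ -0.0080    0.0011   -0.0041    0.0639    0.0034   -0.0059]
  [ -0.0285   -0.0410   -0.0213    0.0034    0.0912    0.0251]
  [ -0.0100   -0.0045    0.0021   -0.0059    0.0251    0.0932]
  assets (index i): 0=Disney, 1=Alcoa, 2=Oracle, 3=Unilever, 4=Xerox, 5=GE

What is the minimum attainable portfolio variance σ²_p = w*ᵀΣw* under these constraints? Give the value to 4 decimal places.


0.0116

p=Σ⁻¹μ = [2.4967  2.2812  2.4523  0.6610  4.2558  -0.1377]
q=Σ⁻¹𝟙 = [15.6047  10.7513  27.9448  18.5315  24.6298  6.8334]
a=μᵀp=1.791706  b=𝟙ᵀp=12.009255  c=𝟙ᵀq=104.295335  D=ac−b²=42.644346
λ₁=(c·0.144−b)/D = (104.295335·0.144−12.009255)/42.644346 = 0.070567
λ₂=(a−b·0.144)/D = (1.791706−12.009255·0.144)/42.644346 = 0.001463
w* = 0.070567·p + 0.001463·q:
  w_0 = 0.070567·2.4967 + 0.001463·15.6047 = 0.1990  (Disney)
  w_1 = 0.070567·2.2812 + 0.001463·10.7513 = 0.1767  (Alcoa)
  w_2 = 0.070567·2.4523 + 0.001463·27.9448 = 0.2139  (Oracle)
  w_3 = 0.070567·0.6610 + 0.001463·18.5315 = 0.0737  (Unilever)
  w_4 = 0.070567·4.2558 + 0.001463·24.6298 = 0.3363  (Xerox)
  w_5 = 0.070567·-0.1377 + 0.001463·6.8334 = 0.0003  (GE)
Σw_i=1.0000  μᵀw=0.1440
σ²=wᵀΣw=λ₁·μ_p+λ₂ = 0.070567·0.144 + 0.001463 = 0.011624 ≈ 0.0116


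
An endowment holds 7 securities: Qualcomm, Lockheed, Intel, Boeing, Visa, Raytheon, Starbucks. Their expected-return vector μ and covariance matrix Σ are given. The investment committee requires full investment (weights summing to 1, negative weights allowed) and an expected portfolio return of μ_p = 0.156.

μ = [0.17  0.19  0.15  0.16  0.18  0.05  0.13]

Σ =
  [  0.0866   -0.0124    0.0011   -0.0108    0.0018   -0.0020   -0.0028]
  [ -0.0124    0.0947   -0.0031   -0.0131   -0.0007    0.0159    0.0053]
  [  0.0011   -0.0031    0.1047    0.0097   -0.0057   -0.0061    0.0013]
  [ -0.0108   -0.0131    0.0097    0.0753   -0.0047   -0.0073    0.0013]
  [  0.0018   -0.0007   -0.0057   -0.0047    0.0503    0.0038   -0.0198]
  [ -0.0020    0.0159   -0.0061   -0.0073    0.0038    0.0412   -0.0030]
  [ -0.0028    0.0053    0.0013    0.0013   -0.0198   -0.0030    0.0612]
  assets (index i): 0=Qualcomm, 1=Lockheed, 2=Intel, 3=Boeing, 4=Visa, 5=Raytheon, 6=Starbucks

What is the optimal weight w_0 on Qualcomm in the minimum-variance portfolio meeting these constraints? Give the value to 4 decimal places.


0.1333

p=Σ⁻¹μ = [2.7243  2.5207  1.4893  3.1227  5.3693  0.9221  3.7149]
q=Σ⁻¹𝟙 = [16.1738  10.2666  10.6748  19.9452  31.1843  25.2896  26.8690]
a=μᵀp=3.160608  b=𝟙ᵀp=19.863288  c=𝟙ᵀq=140.403391  D=ac−b²=49.209803
λ₁=(c·0.156−b)/D = (140.403391·0.156−19.863288)/49.209803 = 0.041448
λ₂=(a−b·0.156)/D = (3.160608−19.863288·0.156)/49.209803 = 0.001259
w* = 0.041448·p + 0.001259·q:
  w_0 = 0.041448·2.7243 + 0.001259·16.1738 = 0.1333  (Qualcomm)
  w_1 = 0.041448·2.5207 + 0.001259·10.2666 = 0.1174  (Lockheed)
  w_2 = 0.041448·1.4893 + 0.001259·10.6748 = 0.0752  (Intel)
  w_3 = 0.041448·3.1227 + 0.001259·19.9452 = 0.1545  (Boeing)
  w_4 = 0.041448·5.3693 + 0.001259·31.1843 = 0.2618  (Visa)
  w_5 = 0.041448·0.9221 + 0.001259·25.2896 = 0.0700  (Raytheon)
  w_6 = 0.041448·3.7149 + 0.001259·26.8690 = 0.1878  (Starbucks)
Σw_i=1.0000  μᵀw=0.1560
σ²=wᵀΣw=λ₁·μ_p+λ₂ = 0.041448·0.156 + 0.001259 = 0.007724 ≈ 0.0077


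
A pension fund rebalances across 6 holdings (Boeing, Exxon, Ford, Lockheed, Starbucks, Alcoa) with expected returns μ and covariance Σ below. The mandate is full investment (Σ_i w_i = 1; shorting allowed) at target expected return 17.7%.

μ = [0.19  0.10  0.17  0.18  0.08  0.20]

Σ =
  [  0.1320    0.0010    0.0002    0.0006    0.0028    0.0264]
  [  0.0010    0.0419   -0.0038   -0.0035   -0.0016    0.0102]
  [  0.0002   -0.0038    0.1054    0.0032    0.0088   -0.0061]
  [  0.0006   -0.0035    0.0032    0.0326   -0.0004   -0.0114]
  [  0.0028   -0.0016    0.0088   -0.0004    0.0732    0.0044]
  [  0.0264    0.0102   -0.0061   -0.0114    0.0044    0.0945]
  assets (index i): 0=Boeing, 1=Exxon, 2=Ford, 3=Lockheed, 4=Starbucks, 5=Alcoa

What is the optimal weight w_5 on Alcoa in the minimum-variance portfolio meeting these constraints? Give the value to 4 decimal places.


g=Σ⁻¹μ = [0.8819  2.4853  1.5779  6.4832  0.8121  2.4479]
h=Σ⁻¹𝟙 = [4.7608  25.4256  8.8756  36.4074  12.5122  10.8900]
a=μᵀg=2.405852  b=𝟙ᵀg=14.688273  c=𝟙ᵀh=98.871611  D=ac−b²=22.125115
λ₁=(c·0.177−b)/D = (98.871611·0.177−14.688273)/22.125115 = 0.127096
λ₂=(a−b·0.177)/D = (2.405852−14.688273·0.177)/22.125115 = -0.008767
w* = 0.127096·g + -0.008767·h:
  w_0 = 0.127096·0.8819 + -0.008767·4.7608 = 0.0703  (Boeing)
  w_1 = 0.127096·2.4853 + -0.008767·25.4256 = 0.0930  (Exxon)
  w_2 = 0.127096·1.5779 + -0.008767·8.8756 = 0.1227  (Ford)
  w_3 = 0.127096·6.4832 + -0.008767·36.4074 = 0.5048  (Lockheed)
  w_4 = 0.127096·0.8121 + -0.008767·12.5122 = -0.0065  (Starbucks)
  w_5 = 0.127096·2.4479 + -0.008767·10.8900 = 0.2156  (Alcoa)
Σw_i=1.0000  μᵀw=0.1770
σ²=wᵀΣw=λ₁·μ_p+λ₂ = 0.127096·0.177 + -0.008767 = 0.013729 ≈ 0.0137

0.2156


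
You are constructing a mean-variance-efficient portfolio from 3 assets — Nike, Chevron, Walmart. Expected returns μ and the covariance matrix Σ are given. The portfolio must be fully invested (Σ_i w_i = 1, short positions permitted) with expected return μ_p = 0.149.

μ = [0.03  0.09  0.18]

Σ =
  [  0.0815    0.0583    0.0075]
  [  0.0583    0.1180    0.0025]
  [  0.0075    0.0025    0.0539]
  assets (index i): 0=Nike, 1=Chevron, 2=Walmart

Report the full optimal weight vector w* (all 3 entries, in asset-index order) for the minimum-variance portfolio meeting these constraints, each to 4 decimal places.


p=Σ⁻¹μ = [-0.6771  1.0255  3.3862]
q=Σ⁻¹𝟙 = [7.5443  4.3807  17.2999]
a=μᵀp=0.681492  b=𝟙ᵀp=3.734577  c=𝟙ᵀq=29.224868  D=ac−b²=5.969463
λ₁=(c·0.149−b)/D = (29.224868·0.149−3.734577)/5.969463 = 0.103850
λ₂=(a−b·0.149)/D = (0.681492−3.734577·0.149)/5.969463 = 0.020947
w* = 0.103850·p + 0.020947·q:
  w_0 = 0.103850·-0.6771 + 0.020947·7.5443 = 0.0877  (Nike)
  w_1 = 0.103850·1.0255 + 0.020947·4.3807 = 0.1983  (Chevron)
  w_2 = 0.103850·3.3862 + 0.020947·17.2999 = 0.7140  (Walmart)
Σw_i=1.0000  μᵀw=0.1490
σ²=wᵀΣw=λ₁·μ_p+λ₂ = 0.103850·0.149 + 0.020947 = 0.036420 ≈ 0.0364

0.0877  0.1983  0.7140


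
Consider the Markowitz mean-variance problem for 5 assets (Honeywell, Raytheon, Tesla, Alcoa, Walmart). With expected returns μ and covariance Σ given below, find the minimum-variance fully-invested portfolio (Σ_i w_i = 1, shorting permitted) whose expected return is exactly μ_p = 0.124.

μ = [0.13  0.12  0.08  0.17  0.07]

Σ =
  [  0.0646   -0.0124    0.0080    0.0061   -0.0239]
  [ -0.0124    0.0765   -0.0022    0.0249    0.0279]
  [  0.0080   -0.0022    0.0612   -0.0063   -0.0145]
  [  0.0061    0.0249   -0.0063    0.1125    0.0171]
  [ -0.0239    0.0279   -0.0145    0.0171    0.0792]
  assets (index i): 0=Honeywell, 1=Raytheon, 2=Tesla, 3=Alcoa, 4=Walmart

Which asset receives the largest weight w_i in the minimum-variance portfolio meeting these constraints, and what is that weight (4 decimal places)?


u=Σ⁻¹μ = [2.4323  1.2298  1.4278  1.0000  1.2301]
v=Σ⁻¹𝟙 = [21.3550  9.0530  18.6511  3.9690  18.4391]
a=μᵀu=0.834113  b=𝟙ᵀu=7.320061  c=𝟙ᵀv=71.467189  D=ac−b²=6.028406
λ₁=(c·0.124−b)/D = (71.467189·0.124−7.320061)/6.028406 = 0.255768
λ₂=(a−b·0.124)/D = (0.834113−7.320061·0.124)/6.028406 = -0.012205
w* = 0.255768·u + -0.012205·v:
  w_0 = 0.255768·2.4323 + -0.012205·21.3550 = 0.3615  (Honeywell)
  w_1 = 0.255768·1.2298 + -0.012205·9.0530 = 0.2041  (Raytheon)
  w_2 = 0.255768·1.4278 + -0.012205·18.6511 = 0.1376  (Tesla)
  w_3 = 0.255768·1.0000 + -0.012205·3.9690 = 0.2073  (Alcoa)
  w_4 = 0.255768·1.2301 + -0.012205·18.4391 = 0.0896  (Walmart)
Σw_i=1.0000  μᵀw=0.1240
σ²=wᵀΣw=λ₁·μ_p+λ₂ = 0.255768·0.124 + -0.012205 = 0.019510 ≈ 0.0195

Honeywell (0.3615)


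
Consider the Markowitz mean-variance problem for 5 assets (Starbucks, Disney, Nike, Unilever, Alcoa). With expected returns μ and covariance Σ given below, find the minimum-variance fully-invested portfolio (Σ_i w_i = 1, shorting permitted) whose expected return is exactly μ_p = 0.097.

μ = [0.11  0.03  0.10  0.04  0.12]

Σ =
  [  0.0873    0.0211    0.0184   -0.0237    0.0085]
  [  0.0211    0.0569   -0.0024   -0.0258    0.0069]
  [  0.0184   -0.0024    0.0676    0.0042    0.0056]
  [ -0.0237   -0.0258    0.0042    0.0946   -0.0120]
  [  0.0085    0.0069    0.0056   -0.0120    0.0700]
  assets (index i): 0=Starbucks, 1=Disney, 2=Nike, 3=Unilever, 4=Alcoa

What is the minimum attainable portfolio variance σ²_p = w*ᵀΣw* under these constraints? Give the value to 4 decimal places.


0.0205

g=Σ⁻¹μ = [1.0470  0.4201  1.0145  0.9614  1.6294]
h=Σ⁻¹𝟙 = [7.7346  22.5410  11.1215  19.8932  13.6452]
a=μᵀg=0.463204  b=𝟙ᵀg=5.072344  c=𝟙ᵀh=74.935621  D=ac−b²=8.981840
λ₁=(c·0.097−b)/D = (74.935621·0.097−5.072344)/8.981840 = 0.244539
λ₂=(a−b·0.097)/D = (0.463204−5.072344·0.097)/8.981840 = -0.003208
w* = 0.244539·g + -0.003208·h:
  w_0 = 0.244539·1.0470 + -0.003208·7.7346 = 0.2312  (Starbucks)
  w_1 = 0.244539·0.4201 + -0.003208·22.5410 = 0.0304  (Disney)
  w_2 = 0.244539·1.0145 + -0.003208·11.1215 = 0.2124  (Nike)
  w_3 = 0.244539·0.9614 + -0.003208·19.8932 = 0.1713  (Unilever)
  w_4 = 0.244539·1.6294 + -0.003208·13.6452 = 0.3547  (Alcoa)
Σw_i=1.0000  μᵀw=0.0970
σ²=wᵀΣw=λ₁·μ_p+λ₂ = 0.244539·0.097 + -0.003208 = 0.020512 ≈ 0.0205


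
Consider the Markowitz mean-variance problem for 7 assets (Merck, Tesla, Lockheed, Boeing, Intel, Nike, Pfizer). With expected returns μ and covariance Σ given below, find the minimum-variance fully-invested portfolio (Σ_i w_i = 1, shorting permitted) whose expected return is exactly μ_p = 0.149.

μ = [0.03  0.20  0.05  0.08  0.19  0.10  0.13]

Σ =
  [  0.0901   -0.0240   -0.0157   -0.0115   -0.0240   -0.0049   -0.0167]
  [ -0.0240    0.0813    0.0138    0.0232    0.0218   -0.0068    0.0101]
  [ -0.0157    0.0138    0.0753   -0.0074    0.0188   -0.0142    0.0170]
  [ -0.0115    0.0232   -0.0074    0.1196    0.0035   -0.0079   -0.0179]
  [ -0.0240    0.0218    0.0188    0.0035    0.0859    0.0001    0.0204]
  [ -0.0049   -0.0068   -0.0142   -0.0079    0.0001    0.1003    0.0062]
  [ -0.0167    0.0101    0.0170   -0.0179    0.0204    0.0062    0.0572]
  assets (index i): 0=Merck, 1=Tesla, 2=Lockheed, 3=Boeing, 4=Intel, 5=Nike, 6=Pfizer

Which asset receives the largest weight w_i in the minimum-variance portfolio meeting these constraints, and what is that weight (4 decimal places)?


Tesla (0.3078)

p=Σ⁻¹μ = [1.8989  2.2027  0.1044  0.7470  1.6740  1.1927  1.9146]
q=Σ⁻¹𝟙 = [24.1532  10.0683  14.2543  13.0333  7.8166  13.7369  18.3219]
a=μᵀp=1.248727  b=𝟙ᵀp=9.734331  c=𝟙ᵀq=101.384501  D=ac−b²=31.844362
λ₁=(c·0.149−b)/D = (101.384501·0.149−9.734331)/31.844362 = 0.168694
λ₂=(a−b·0.149)/D = (1.248727−9.734331·0.149)/31.844362 = -0.006334
w* = 0.168694·p + -0.006334·q:
  w_0 = 0.168694·1.8989 + -0.006334·24.1532 = 0.1674  (Merck)
  w_1 = 0.168694·2.2027 + -0.006334·10.0683 = 0.3078  (Tesla)
  w_2 = 0.168694·0.1044 + -0.006334·14.2543 = -0.0727  (Lockheed)
  w_3 = 0.168694·0.7470 + -0.006334·13.0333 = 0.0435  (Boeing)
  w_4 = 0.168694·1.6740 + -0.006334·7.8166 = 0.2329  (Intel)
  w_5 = 0.168694·1.1927 + -0.006334·13.7369 = 0.1142  (Nike)
  w_6 = 0.168694·1.9146 + -0.006334·18.3219 = 0.2069  (Pfizer)
Σw_i=1.0000  μᵀw=0.1490
σ²=wᵀΣw=λ₁·μ_p+λ₂ = 0.168694·0.149 + -0.006334 = 0.018802 ≈ 0.0188


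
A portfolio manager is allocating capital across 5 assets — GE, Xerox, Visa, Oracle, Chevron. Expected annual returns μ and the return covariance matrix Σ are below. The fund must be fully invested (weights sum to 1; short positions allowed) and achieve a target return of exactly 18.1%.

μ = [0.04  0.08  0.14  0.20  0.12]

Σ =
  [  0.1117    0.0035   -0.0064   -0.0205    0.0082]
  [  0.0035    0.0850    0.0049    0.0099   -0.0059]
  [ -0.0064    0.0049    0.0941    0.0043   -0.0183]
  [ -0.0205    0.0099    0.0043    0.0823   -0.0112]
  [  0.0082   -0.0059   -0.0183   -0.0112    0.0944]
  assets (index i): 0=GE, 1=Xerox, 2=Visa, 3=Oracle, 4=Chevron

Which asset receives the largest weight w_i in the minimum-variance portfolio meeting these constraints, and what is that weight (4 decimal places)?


Oracle (0.5959)

x=Σ⁻¹μ = [0.7989  0.6222  1.7556  2.7217  1.9039]
y=Σ⁻¹𝟙 = [11.0808  9.8177  13.0122  15.0300  14.5500]
a=μᵀx=1.100324  b=𝟙ᵀx=7.802352  c=𝟙ᵀy=63.490653  D=ac−b²=8.983584
λ₁=(c·0.181−b)/D = (63.490653·0.181−7.802352)/8.983584 = 0.410689
λ₂=(a−b·0.181)/D = (1.100324−7.802352·0.181)/8.983584 = -0.034719
w* = 0.410689·x + -0.034719·y:
  w_0 = 0.410689·0.7989 + -0.034719·11.0808 = -0.0566  (GE)
  w_1 = 0.410689·0.6222 + -0.034719·9.8177 = -0.0853  (Xerox)
  w_2 = 0.410689·1.7556 + -0.034719·13.0122 = 0.2692  (Visa)
  w_3 = 0.410689·2.7217 + -0.034719·15.0300 = 0.5959  (Oracle)
  w_4 = 0.410689·1.9039 + -0.034719·14.5500 = 0.2768  (Chevron)
Σw_i=1.0000  μᵀw=0.1810
σ²=wᵀΣw=λ₁·μ_p+λ₂ = 0.410689·0.181 + -0.034719 = 0.039616 ≈ 0.0396


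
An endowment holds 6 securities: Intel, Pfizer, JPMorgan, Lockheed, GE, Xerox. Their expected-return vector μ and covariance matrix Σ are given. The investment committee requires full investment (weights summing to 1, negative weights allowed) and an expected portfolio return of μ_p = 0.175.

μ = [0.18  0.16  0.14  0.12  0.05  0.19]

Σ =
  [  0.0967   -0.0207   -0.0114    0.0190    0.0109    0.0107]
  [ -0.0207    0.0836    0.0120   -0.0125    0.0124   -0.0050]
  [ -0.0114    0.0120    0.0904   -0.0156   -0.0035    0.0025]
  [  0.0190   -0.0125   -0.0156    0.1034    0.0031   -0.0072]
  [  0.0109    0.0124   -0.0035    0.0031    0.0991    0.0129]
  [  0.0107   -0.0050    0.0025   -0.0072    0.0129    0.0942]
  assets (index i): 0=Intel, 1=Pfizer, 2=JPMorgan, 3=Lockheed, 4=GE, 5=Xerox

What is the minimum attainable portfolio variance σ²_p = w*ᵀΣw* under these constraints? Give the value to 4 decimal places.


x=Σ⁻¹μ = [2.1311  2.5911  1.6616  1.4829  -0.3052  2.0235]
y=Σ⁻¹𝟙 = [10.7997  14.3256  12.5160  11.8205  5.8922  9.9138]
a=μᵀx=1.577943  b=𝟙ᵀx=9.584980  c=𝟙ᵀy=65.267859  D=ac−b²=11.117150
λ₁=(c·0.175−b)/D = (65.267859·0.175−9.584980)/11.117150 = 0.165231
λ₂=(a−b·0.175)/D = (1.577943−9.584980·0.175)/11.117150 = -0.008944
w* = 0.165231·x + -0.008944·y:
  w_0 = 0.165231·2.1311 + -0.008944·10.7997 = 0.2555  (Intel)
  w_1 = 0.165231·2.5911 + -0.008944·14.3256 = 0.3000  (Pfizer)
  w_2 = 0.165231·1.6616 + -0.008944·12.5160 = 0.1626  (JPMorgan)
  w_3 = 0.165231·1.4829 + -0.008944·11.8205 = 0.1393  (Lockheed)
  w_4 = 0.165231·-0.3052 + -0.008944·5.8922 = -0.1031  (GE)
  w_5 = 0.165231·2.0235 + -0.008944·9.9138 = 0.2457  (Xerox)
Σw_i=1.0000  μᵀw=0.1750
σ²=wᵀΣw=λ₁·μ_p+λ₂ = 0.165231·0.175 + -0.008944 = 0.019972 ≈ 0.0200

0.0200


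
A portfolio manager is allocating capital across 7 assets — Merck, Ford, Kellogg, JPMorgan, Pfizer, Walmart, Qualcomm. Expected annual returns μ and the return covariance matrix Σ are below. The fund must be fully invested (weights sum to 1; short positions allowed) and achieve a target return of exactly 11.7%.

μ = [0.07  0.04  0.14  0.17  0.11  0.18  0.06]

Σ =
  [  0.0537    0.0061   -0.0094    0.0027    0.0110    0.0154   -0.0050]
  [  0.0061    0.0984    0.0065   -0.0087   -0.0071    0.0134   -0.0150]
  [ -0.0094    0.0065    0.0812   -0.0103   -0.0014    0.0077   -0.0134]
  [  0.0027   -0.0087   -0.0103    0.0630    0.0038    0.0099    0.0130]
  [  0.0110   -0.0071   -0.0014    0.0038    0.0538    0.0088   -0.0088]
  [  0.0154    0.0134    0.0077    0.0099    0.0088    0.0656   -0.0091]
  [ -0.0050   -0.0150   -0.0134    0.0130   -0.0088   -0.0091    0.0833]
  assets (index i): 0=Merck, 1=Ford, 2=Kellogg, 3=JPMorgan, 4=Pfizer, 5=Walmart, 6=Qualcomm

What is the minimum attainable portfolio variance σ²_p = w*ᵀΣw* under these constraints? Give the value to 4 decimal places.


0.0104

p=Σ⁻¹μ = [0.7415  0.5024  2.1399  2.4547  1.7464  1.7771  1.1950]
q=Σ⁻¹𝟙 = [16.1419  12.7581  17.8845  14.2096  18.6831  4.6526  18.4125]
a=μᵀp=1.372572  b=𝟙ᵀp=10.557085  c=𝟙ᵀq=102.742376  D=ac−b²=29.569258
λ₁=(c·0.117−b)/D = (102.742376·0.117−10.557085)/29.569258 = 0.049503
λ₂=(a−b·0.117)/D = (1.372572−10.557085·0.117)/29.569258 = 0.004646
w* = 0.049503·p + 0.004646·q:
  w_0 = 0.049503·0.7415 + 0.004646·16.1419 = 0.1117  (Merck)
  w_1 = 0.049503·0.5024 + 0.004646·12.7581 = 0.0842  (Ford)
  w_2 = 0.049503·2.1399 + 0.004646·17.8845 = 0.1890  (Kellogg)
  w_3 = 0.049503·2.4547 + 0.004646·14.2096 = 0.1875  (JPMorgan)
  w_4 = 0.049503·1.7464 + 0.004646·18.6831 = 0.1733  (Pfizer)
  w_5 = 0.049503·1.7771 + 0.004646·4.6526 = 0.1096  (Walmart)
  w_6 = 0.049503·1.1950 + 0.004646·18.4125 = 0.1447  (Qualcomm)
Σw_i=1.0000  μᵀw=0.1170
σ²=wᵀΣw=λ₁·μ_p+λ₂ = 0.049503·0.117 + 0.004646 = 0.010438 ≈ 0.0104


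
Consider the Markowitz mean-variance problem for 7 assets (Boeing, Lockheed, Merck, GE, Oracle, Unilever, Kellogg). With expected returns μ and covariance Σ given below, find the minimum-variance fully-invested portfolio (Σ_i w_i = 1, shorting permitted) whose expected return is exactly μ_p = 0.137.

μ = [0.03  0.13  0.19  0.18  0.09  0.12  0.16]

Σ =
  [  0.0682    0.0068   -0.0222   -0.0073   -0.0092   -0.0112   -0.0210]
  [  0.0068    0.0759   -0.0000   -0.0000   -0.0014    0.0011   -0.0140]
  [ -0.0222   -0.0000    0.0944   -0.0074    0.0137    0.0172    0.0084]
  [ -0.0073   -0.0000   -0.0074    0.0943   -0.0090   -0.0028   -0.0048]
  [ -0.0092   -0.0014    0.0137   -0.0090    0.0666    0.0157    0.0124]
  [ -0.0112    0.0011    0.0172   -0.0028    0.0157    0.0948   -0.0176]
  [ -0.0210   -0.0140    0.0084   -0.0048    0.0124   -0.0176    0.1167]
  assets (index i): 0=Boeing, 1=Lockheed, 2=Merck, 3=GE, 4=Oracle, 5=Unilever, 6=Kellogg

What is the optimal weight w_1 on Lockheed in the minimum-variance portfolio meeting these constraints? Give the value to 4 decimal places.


0.1494

u=Σ⁻¹μ = [2.2054  1.8913  2.1563  2.4789  0.8666  1.4262  2.0645]
v=Σ⁻¹𝟙 = [27.7806  13.5941  12.8646  16.1497  12.8331  12.5622  15.4681]
a=μᵀu=1.747397  b=𝟙ᵀu=13.089225  c=𝟙ᵀv=111.252518  D=ac−b²=23.074543
λ₁=(c·0.137−b)/D = (111.252518·0.137−13.089225)/23.074543 = 0.093279
λ₂=(a−b·0.137)/D = (1.747397−13.089225·0.137)/23.074543 = -0.001986
w* = 0.093279·u + -0.001986·v:
  w_0 = 0.093279·2.2054 + -0.001986·27.7806 = 0.1505  (Boeing)
  w_1 = 0.093279·1.8913 + -0.001986·13.5941 = 0.1494  (Lockheed)
  w_2 = 0.093279·2.1563 + -0.001986·12.8646 = 0.1756  (Merck)
  w_3 = 0.093279·2.4789 + -0.001986·16.1497 = 0.1992  (GE)
  w_4 = 0.093279·0.8666 + -0.001986·12.8331 = 0.0553  (Oracle)
  w_5 = 0.093279·1.4262 + -0.001986·12.5622 = 0.1081  (Unilever)
  w_6 = 0.093279·2.0645 + -0.001986·15.4681 = 0.1619  (Kellogg)
Σw_i=1.0000  μᵀw=0.1370
σ²=wᵀΣw=λ₁·μ_p+λ₂ = 0.093279·0.137 + -0.001986 = 0.010793 ≈ 0.0108


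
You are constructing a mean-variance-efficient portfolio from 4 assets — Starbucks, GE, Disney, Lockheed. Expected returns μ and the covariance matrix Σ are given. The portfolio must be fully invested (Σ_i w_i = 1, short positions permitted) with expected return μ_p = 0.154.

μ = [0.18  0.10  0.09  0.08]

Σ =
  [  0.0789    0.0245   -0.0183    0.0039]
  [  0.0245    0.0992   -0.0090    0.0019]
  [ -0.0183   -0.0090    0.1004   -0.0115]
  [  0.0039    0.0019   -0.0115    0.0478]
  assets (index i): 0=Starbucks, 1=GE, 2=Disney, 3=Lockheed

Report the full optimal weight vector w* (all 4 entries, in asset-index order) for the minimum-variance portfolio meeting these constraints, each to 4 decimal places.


0.7220  -0.0226  0.2248  0.0758

u=Σ⁻¹μ = [2.3963  0.5253  1.5910  1.8400]
v=Σ⁻¹𝟙 = [12.6930  7.9193  15.6567  23.3369]
a=μᵀu=0.774267  b=𝟙ᵀu=6.352725  c=𝟙ᵀv=59.605848  D=ac−b²=5.793710
λ₁=(c·0.154−b)/D = (59.605848·0.154−6.352725)/5.793710 = 0.487870
λ₂=(a−b·0.154)/D = (0.774267−6.352725·0.154)/5.793710 = -0.035220
w* = 0.487870·u + -0.035220·v:
  w_0 = 0.487870·2.3963 + -0.035220·12.6930 = 0.7220  (Starbucks)
  w_1 = 0.487870·0.5253 + -0.035220·7.9193 = -0.0226  (GE)
  w_2 = 0.487870·1.5910 + -0.035220·15.6567 = 0.2248  (Disney)
  w_3 = 0.487870·1.8400 + -0.035220·23.3369 = 0.0758  (Lockheed)
Σw_i=1.0000  μᵀw=0.1540
σ²=wᵀΣw=λ₁·μ_p+λ₂ = 0.487870·0.154 + -0.035220 = 0.039912 ≈ 0.0399


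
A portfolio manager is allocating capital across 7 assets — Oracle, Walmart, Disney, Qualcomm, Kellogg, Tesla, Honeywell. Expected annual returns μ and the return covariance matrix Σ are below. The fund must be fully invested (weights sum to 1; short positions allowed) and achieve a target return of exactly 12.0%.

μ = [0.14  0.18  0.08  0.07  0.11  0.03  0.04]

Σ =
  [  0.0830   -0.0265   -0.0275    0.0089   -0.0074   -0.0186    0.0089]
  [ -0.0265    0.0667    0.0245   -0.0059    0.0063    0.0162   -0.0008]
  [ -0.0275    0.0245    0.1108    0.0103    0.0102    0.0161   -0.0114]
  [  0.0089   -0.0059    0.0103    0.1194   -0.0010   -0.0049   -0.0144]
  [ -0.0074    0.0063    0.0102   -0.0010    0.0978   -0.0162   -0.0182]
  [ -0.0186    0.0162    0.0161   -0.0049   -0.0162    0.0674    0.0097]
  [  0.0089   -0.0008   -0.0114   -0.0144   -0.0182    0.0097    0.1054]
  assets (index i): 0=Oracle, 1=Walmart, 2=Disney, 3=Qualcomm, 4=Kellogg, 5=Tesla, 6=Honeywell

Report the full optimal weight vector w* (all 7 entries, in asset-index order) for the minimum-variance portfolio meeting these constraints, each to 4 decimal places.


u=Σ⁻¹μ = [3.1275  3.5428  0.4991  0.5740  1.2713  0.6218  0.4370]
v=Σ⁻¹𝟙 = [23.0954  16.5306  7.2995  9.0011  15.2452  18.2819  10.6322]
a=μᵀu=1.331648  b=𝟙ᵀu=10.073618  c=𝟙ᵀv=100.085895  D=ac−b²=31.801455
λ₁=(c·0.120−b)/D = (100.085895·0.120−10.073618)/31.801455 = 0.060899
λ₂=(a−b·0.120)/D = (1.331648−10.073618·0.120)/31.801455 = 0.003862
w* = 0.060899·u + 0.003862·v:
  w_0 = 0.060899·3.1275 + 0.003862·23.0954 = 0.2797  (Oracle)
  w_1 = 0.060899·3.5428 + 0.003862·16.5306 = 0.2796  (Walmart)
  w_2 = 0.060899·0.4991 + 0.003862·7.2995 = 0.0586  (Disney)
  w_3 = 0.060899·0.5740 + 0.003862·9.0011 = 0.0697  (Qualcomm)
  w_4 = 0.060899·1.2713 + 0.003862·15.2452 = 0.1363  (Kellogg)
  w_5 = 0.060899·0.6218 + 0.003862·18.2819 = 0.1085  (Tesla)
  w_6 = 0.060899·0.4370 + 0.003862·10.6322 = 0.0677  (Honeywell)
Σw_i=1.0000  μᵀw=0.1200
σ²=wᵀΣw=λ₁·μ_p+λ₂ = 0.060899·0.120 + 0.003862 = 0.011170 ≈ 0.0112

0.2797  0.2796  0.0586  0.0697  0.1363  0.1085  0.0677


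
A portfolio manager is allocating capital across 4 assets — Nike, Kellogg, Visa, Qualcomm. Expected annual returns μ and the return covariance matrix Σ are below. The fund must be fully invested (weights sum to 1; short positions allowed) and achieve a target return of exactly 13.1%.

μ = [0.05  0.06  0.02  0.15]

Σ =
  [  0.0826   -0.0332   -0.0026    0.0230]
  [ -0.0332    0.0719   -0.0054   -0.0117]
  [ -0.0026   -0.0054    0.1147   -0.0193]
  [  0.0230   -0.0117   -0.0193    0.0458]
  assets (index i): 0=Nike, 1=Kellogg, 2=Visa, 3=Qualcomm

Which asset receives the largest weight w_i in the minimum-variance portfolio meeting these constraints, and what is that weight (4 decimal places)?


p=Σ⁻¹μ = [0.1807  1.6374  0.9275  3.9935]
q=Σ⁻¹𝟙 = [15.7943  26.7113  14.8763  26.9949]
a=μᵀp=0.724859  b=𝟙ᵀp=6.739150  c=𝟙ᵀq=84.376772  D=ac−b²=15.745157
λ₁=(c·0.131−b)/D = (84.376772·0.131−6.739150)/15.745157 = 0.274002
λ₂=(a−b·0.131)/D = (0.724859−6.739150·0.131)/15.745157 = -0.010033
w* = 0.274002·p + -0.010033·q:
  w_0 = 0.274002·0.1807 + -0.010033·15.7943 = -0.1090  (Nike)
  w_1 = 0.274002·1.6374 + -0.010033·26.7113 = 0.1807  (Kellogg)
  w_2 = 0.274002·0.9275 + -0.010033·14.8763 = 0.1049  (Visa)
  w_3 = 0.274002·3.9935 + -0.010033·26.9949 = 0.8234  (Qualcomm)
Σw_i=1.0000  μᵀw=0.1310
σ²=wᵀΣw=λ₁·μ_p+λ₂ = 0.274002·0.131 + -0.010033 = 0.025861 ≈ 0.0259

Qualcomm (0.8234)


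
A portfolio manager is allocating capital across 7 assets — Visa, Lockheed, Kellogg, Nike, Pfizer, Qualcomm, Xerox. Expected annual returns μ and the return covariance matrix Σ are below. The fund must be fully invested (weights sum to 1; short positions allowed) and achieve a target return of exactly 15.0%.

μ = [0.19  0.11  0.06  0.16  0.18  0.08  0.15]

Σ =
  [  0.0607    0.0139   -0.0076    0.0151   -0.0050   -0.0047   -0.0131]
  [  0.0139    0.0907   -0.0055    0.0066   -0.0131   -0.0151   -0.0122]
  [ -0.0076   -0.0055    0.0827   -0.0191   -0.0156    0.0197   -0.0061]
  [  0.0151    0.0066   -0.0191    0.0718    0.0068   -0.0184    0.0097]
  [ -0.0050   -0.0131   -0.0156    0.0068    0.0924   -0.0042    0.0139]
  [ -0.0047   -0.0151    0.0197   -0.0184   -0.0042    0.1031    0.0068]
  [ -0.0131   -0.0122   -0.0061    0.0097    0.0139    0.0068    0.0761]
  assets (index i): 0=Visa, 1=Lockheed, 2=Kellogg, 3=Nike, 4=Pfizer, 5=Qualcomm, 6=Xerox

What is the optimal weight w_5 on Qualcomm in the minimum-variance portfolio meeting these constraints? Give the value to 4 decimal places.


p=Σ⁻¹μ = [3.3621  1.4865  1.8521  1.6273  2.2453  1.0280  2.2272]
q=Σ⁻¹𝟙 = [17.3871  14.3960  18.9138  13.4665  14.3038  11.0065  14.6450]
a=μᵀp=1.994282  b=𝟙ᵀp=13.828517  c=𝟙ᵀq=104.118624  D=ac−b²=16.414050
λ₁=(c·0.150−b)/D = (104.118624·0.150−13.828517)/16.414050 = 0.109009
λ₂=(a−b·0.150)/D = (1.994282−13.828517·0.150)/16.414050 = -0.004874
w* = 0.109009·p + -0.004874·q:
  w_0 = 0.109009·3.3621 + -0.004874·17.3871 = 0.2818  (Visa)
  w_1 = 0.109009·1.4865 + -0.004874·14.3960 = 0.0919  (Lockheed)
  w_2 = 0.109009·1.8521 + -0.004874·18.9138 = 0.1097  (Kellogg)
  w_3 = 0.109009·1.6273 + -0.004874·13.4665 = 0.1118  (Nike)
  w_4 = 0.109009·2.2453 + -0.004874·14.3038 = 0.1751  (Pfizer)
  w_5 = 0.109009·1.0280 + -0.004874·11.0065 = 0.0584  (Qualcomm)
  w_6 = 0.109009·2.2272 + -0.004874·14.6450 = 0.1714  (Xerox)
Σw_i=1.0000  μᵀw=0.1500
σ²=wᵀΣw=λ₁·μ_p+λ₂ = 0.109009·0.150 + -0.004874 = 0.011478 ≈ 0.0115

0.0584


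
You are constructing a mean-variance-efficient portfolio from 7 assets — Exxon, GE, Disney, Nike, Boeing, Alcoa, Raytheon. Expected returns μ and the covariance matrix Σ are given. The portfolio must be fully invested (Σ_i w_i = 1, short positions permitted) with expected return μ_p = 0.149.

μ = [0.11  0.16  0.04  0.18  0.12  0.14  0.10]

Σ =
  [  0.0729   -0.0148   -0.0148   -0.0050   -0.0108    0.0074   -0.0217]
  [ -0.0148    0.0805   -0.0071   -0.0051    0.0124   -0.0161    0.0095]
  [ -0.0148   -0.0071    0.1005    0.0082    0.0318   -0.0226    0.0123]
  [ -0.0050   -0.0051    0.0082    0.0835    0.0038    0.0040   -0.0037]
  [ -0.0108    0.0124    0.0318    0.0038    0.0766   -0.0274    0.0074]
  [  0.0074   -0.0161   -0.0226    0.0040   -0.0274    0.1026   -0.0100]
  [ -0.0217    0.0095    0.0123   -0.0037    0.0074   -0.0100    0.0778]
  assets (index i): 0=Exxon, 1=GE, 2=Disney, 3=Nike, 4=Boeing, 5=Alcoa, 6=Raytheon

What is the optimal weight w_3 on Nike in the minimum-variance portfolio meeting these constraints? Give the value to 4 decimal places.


u=Σ⁻¹μ = [2.9303  2.6639  0.5196  2.3351  1.8448  2.2747  1.9232]
v=Σ⁻¹𝟙 = [26.1377  18.6268  11.8806  12.8430  12.9107  18.0733  17.6969]
a=μᵀu=1.921818  b=𝟙ᵀu=14.491636  c=𝟙ᵀv=118.169013  D=ac−b²=17.091836
λ₁=(c·0.149−b)/D = (118.169013·0.149−14.491636)/17.091836 = 0.182283
λ₂=(a−b·0.149)/D = (1.921818−14.491636·0.149)/17.091836 = -0.013892
w* = 0.182283·u + -0.013892·v:
  w_0 = 0.182283·2.9303 + -0.013892·26.1377 = 0.1710  (Exxon)
  w_1 = 0.182283·2.6639 + -0.013892·18.6268 = 0.2268  (GE)
  w_2 = 0.182283·0.5196 + -0.013892·11.8806 = -0.0703  (Disney)
  w_3 = 0.182283·2.3351 + -0.013892·12.8430 = 0.2472  (Nike)
  w_4 = 0.182283·1.8448 + -0.013892·12.9107 = 0.1569  (Boeing)
  w_5 = 0.182283·2.2747 + -0.013892·18.0733 = 0.1636  (Alcoa)
  w_6 = 0.182283·1.9232 + -0.013892·17.6969 = 0.1047  (Raytheon)
Σw_i=1.0000  μᵀw=0.1490
σ²=wᵀΣw=λ₁·μ_p+λ₂ = 0.182283·0.149 + -0.013892 = 0.013268 ≈ 0.0133

0.2472


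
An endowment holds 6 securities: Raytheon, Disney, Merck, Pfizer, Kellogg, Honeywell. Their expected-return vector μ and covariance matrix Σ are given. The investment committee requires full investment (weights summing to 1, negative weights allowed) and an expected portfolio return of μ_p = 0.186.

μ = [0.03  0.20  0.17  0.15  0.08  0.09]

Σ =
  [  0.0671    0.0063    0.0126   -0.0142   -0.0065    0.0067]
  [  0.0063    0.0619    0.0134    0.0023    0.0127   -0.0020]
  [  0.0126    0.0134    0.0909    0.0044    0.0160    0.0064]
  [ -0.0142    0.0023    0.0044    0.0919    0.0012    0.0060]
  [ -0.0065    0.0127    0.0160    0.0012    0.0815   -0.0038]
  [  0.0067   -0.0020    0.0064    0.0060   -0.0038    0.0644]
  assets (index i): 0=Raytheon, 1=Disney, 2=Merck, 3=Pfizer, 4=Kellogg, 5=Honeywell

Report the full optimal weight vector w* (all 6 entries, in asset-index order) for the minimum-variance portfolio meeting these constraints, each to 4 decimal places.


-0.1010  0.5296  0.2332  0.2127  -0.0260  0.1514

g=Σ⁻¹μ = [0.1671  2.8679  1.2062  1.4433  0.3476  1.2354]
h=Σ⁻¹𝟙 = [15.3964  11.4481  3.6430  11.7685  11.4549  13.4991]
a=μᵀg=1.139130  b=𝟙ᵀg=7.267418  c=𝟙ᵀh=67.210081  D=ac−b²=23.745654
λ₁=(c·0.186−b)/D = (67.210081·0.186−7.267418)/23.745654 = 0.220405
λ₂=(a−b·0.186)/D = (1.139130−7.267418·0.186)/23.745654 = -0.008954
w* = 0.220405·g + -0.008954·h:
  w_0 = 0.220405·0.1671 + -0.008954·15.3964 = -0.1010  (Raytheon)
  w_1 = 0.220405·2.8679 + -0.008954·11.4481 = 0.5296  (Disney)
  w_2 = 0.220405·1.2062 + -0.008954·3.6430 = 0.2332  (Merck)
  w_3 = 0.220405·1.4433 + -0.008954·11.7685 = 0.2127  (Pfizer)
  w_4 = 0.220405·0.3476 + -0.008954·11.4549 = -0.0260  (Kellogg)
  w_5 = 0.220405·1.2354 + -0.008954·13.4991 = 0.1514  (Honeywell)
Σw_i=1.0000  μᵀw=0.1860
σ²=wᵀΣw=λ₁·μ_p+λ₂ = 0.220405·0.186 + -0.008954 = 0.032042 ≈ 0.0320


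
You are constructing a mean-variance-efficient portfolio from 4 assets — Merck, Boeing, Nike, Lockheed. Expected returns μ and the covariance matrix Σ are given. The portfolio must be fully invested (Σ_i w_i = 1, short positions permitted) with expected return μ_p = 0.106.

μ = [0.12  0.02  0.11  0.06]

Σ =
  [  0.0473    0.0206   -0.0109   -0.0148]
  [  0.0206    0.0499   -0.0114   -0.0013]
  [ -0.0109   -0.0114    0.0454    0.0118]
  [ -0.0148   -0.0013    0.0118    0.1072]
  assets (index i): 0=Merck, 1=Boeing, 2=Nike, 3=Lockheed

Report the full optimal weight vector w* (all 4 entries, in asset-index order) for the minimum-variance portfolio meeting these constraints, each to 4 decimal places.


0.4461  0.0335  0.4115  0.1090

g=Σ⁻¹μ = [3.6268  -0.3905  3.0073  0.7247]
h=Σ⁻¹𝟙 = [23.3463  17.3957  29.5273  9.5123]
a=μᵀg=0.801687  b=𝟙ᵀg=6.968208  c=𝟙ᵀh=79.781545  D=ac−b²=15.403892
λ₁=(c·0.106−b)/D = (79.781545·0.106−6.968208)/15.403892 = 0.096640
λ₂=(a−b·0.106)/D = (0.801687−6.968208·0.106)/15.403892 = 0.004094
w* = 0.096640·g + 0.004094·h:
  w_0 = 0.096640·3.6268 + 0.004094·23.3463 = 0.4461  (Merck)
  w_1 = 0.096640·-0.3905 + 0.004094·17.3957 = 0.0335  (Boeing)
  w_2 = 0.096640·3.0073 + 0.004094·29.5273 = 0.4115  (Nike)
  w_3 = 0.096640·0.7247 + 0.004094·9.5123 = 0.1090  (Lockheed)
Σw_i=1.0000  μᵀw=0.1060
σ²=wᵀΣw=λ₁·μ_p+λ₂ = 0.096640·0.106 + 0.004094 = 0.014337 ≈ 0.0143


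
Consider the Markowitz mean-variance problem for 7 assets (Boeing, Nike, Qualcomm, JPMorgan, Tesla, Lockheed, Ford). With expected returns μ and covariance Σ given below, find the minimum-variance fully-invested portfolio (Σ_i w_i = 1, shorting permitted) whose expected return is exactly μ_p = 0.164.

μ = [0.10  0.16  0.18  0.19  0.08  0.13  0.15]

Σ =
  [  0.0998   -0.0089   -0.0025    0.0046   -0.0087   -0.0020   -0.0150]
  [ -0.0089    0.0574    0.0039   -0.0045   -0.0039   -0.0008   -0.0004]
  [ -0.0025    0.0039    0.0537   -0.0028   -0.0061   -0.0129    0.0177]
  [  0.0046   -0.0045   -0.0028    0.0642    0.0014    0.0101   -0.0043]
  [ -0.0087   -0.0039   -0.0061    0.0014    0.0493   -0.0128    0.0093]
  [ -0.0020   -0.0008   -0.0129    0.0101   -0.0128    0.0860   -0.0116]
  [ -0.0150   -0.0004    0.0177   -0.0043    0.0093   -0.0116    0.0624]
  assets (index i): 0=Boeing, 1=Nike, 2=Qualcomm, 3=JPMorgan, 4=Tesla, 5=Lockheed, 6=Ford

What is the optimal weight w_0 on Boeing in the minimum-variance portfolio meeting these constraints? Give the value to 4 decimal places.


0.0497

u=Σ⁻¹μ = [1.8637  3.3020  3.5753  2.9016  2.8217  2.4845  2.1001]
v=Σ⁻¹𝟙 = [17.0609  22.0776  22.1167  13.9762  29.9577  20.2891  14.2648]
a=μᵀu=2.773287  b=𝟙ᵀu=19.048898  c=𝟙ᵀv=139.742897  D=ac−b²=24.686609
λ₁=(c·0.164−b)/D = (139.742897·0.164−19.048898)/24.686609 = 0.156722
λ₂=(a−b·0.164)/D = (2.773287−19.048898·0.164)/24.686609 = -0.014207
w* = 0.156722·u + -0.014207·v:
  w_0 = 0.156722·1.8637 + -0.014207·17.0609 = 0.0497  (Boeing)
  w_1 = 0.156722·3.3020 + -0.014207·22.0776 = 0.2038  (Nike)
  w_2 = 0.156722·3.5753 + -0.014207·22.1167 = 0.2461  (Qualcomm)
  w_3 = 0.156722·2.9016 + -0.014207·13.9762 = 0.2562  (JPMorgan)
  w_4 = 0.156722·2.8217 + -0.014207·29.9577 = 0.0166  (Tesla)
  w_5 = 0.156722·2.4845 + -0.014207·20.2891 = 0.1011  (Lockheed)
  w_6 = 0.156722·2.1001 + -0.014207·14.2648 = 0.1265  (Ford)
Σw_i=1.0000  μᵀw=0.1640
σ²=wᵀΣw=λ₁·μ_p+λ₂ = 0.156722·0.164 + -0.014207 = 0.011495 ≈ 0.0115
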